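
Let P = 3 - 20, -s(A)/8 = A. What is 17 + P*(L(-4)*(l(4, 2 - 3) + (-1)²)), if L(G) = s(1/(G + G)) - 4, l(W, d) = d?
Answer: 17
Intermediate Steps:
s(A) = -8*A
L(G) = -4 - 4/G (L(G) = -8/(G + G) - 4 = -8*1/(2*G) - 4 = -4/G - 4 = -4 - 4/G)
P = -17
17 + P*(L(-4)*(l(4, 2 - 3) + (-1)²)) = 17 - 17*(-4 - 4/(-4))*((2 - 3) + (-1)²) = 17 - 17*(-4 - 4*(-¼))*(-1 + 1) = 17 - 17*(-4 + 1)*0 = 17 - (-51)*0 = 17 - 17*0 = 17 + 0 = 17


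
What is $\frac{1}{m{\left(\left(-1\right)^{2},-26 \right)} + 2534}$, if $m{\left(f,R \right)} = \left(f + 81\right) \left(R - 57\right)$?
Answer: $- \frac{1}{4272} \approx -0.00023408$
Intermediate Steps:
$m{\left(f,R \right)} = \left(-57 + R\right) \left(81 + f\right)$ ($m{\left(f,R \right)} = \left(81 + f\right) \left(-57 + R\right) = \left(-57 + R\right) \left(81 + f\right)$)
$\frac{1}{m{\left(\left(-1\right)^{2},-26 \right)} + 2534} = \frac{1}{\left(-4617 - 57 \left(-1\right)^{2} + 81 \left(-26\right) - 26 \left(-1\right)^{2}\right) + 2534} = \frac{1}{\left(-4617 - 57 - 2106 - 26\right) + 2534} = \frac{1}{-6806 + 2534} = \frac{1}{-4272} = - \frac{1}{4272}$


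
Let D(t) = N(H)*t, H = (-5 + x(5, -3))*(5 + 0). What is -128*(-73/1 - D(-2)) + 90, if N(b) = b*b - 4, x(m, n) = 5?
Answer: 10458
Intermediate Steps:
H = 0 (H = (-5 + 5)*(5 + 0) = 0*5 = 0)
N(b) = -4 + b² (N(b) = b² - 4 = -4 + b²)
D(t) = -4*t (D(t) = (-4 + 0²)*t = (-4 + 0)*t = -4*t)
-128*(-73/1 - D(-2)) + 90 = -128*(-73/1 - (-4)*(-2)) + 90 = -128*(-73*1 - 1*8) + 90 = -128*(-73 - 8) + 90 = -128*(-81) + 90 = 10368 + 90 = 10458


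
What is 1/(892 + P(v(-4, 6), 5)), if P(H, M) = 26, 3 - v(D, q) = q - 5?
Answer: 1/918 ≈ 0.0010893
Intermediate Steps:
v(D, q) = 8 - q (v(D, q) = 3 - (q - 5) = 3 - (-5 + q) = 3 + (5 - q) = 8 - q)
1/(892 + P(v(-4, 6), 5)) = 1/(892 + 26) = 1/918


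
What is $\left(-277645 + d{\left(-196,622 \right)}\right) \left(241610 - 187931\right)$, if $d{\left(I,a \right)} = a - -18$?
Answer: $-14869351395$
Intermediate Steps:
$d{\left(I,a \right)} = 18 + a$ ($d{\left(I,a \right)} = a + 18 = 18 + a$)
$\left(-277645 + d{\left(-196,622 \right)}\right) \left(241610 - 187931\right) = \left(-277645 + \left(18 + 622\right)\right) \left(241610 - 187931\right) = \left(-277645 + 640\right) 53679 = \left(-277005\right) 53679 = -14869351395$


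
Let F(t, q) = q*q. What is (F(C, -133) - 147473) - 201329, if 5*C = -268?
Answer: -331113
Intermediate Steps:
C = -268/5 (C = (⅕)*(-268) = -268/5 ≈ -53.600)
F(t, q) = q²
(F(C, -133) - 147473) - 201329 = ((-133)² - 147473) - 201329 = (17689 - 147473) - 201329 = -129784 - 201329 = -331113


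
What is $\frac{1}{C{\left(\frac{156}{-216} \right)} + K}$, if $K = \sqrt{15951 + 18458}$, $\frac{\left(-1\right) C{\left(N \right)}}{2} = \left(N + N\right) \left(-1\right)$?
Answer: $\frac{234}{2786453} + \frac{81 \sqrt{34409}}{2786453} \approx 0.0054762$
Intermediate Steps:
$C{\left(N \right)} = 4 N$ ($C{\left(N \right)} = - 2 \left(N + N\right) \left(-1\right) = - 2 \cdot 2 N \left(-1\right) = - 2 \left(- 2 N\right) = 4 N$)
$K = \sqrt{34409} \approx 185.5$
$\frac{1}{C{\left(\frac{156}{-216} \right)} + K} = \frac{1}{4 \frac{156}{-216} + \sqrt{34409}} = \frac{1}{4 \cdot 156 \left(- \frac{1}{216}\right) + \sqrt{34409}} = \frac{1}{4 \left(- \frac{13}{18}\right) + \sqrt{34409}} = \frac{1}{- \frac{26}{9} + \sqrt{34409}}$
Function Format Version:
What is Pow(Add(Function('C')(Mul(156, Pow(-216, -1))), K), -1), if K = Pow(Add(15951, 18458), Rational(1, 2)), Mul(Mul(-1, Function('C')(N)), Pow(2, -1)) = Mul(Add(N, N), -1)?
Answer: Add(Rational(234, 2786453), Mul(Rational(81, 2786453), Pow(34409, Rational(1, 2)))) ≈ 0.0054762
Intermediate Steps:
Function('C')(N) = Mul(4, N) (Function('C')(N) = Mul(-2, Mul(Add(N, N), -1)) = Mul(-2, Mul(Mul(2, N), -1)) = Mul(-2, Mul(-2, N)) = Mul(4, N))
K = Pow(34409, Rational(1, 2)) ≈ 185.50
Pow(Add(Function('C')(Mul(156, Pow(-216, -1))), K), -1) = Pow(Add(Mul(4, Mul(156, Pow(-216, -1))), Pow(34409, Rational(1, 2))), -1) = Pow(Add(Mul(4, Mul(156, Rational(-1, 216))), Pow(34409, Rational(1, 2))), -1) = Pow(Add(Mul(4, Rational(-13, 18)), Pow(34409, Rational(1, 2))), -1) = Pow(Add(Rational(-26, 9), Pow(34409, Rational(1, 2))), -1)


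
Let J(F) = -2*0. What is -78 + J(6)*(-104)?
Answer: -78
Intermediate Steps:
J(F) = 0
-78 + J(6)*(-104) = -78 + 0*(-104) = -78 + 0 = -78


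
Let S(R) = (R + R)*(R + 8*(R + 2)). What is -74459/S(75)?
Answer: -74459/103650 ≈ -0.71837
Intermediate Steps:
S(R) = 2*R*(16 + 9*R) (S(R) = (2*R)*(R + 8*(2 + R)) = (2*R)*(R + (16 + 8*R)) = (2*R)*(16 + 9*R) = 2*R*(16 + 9*R))
-74459/S(75) = -74459*1/(150*(16 + 9*75)) = -74459*1/(150*(16 + 675)) = -74459/(2*75*691) = -74459/103650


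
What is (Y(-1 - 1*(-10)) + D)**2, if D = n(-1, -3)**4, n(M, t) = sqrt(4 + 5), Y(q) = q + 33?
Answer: 15129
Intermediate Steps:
Y(q) = 33 + q
n(M, t) = 3 (n(M, t) = sqrt(9) = 3)
D = 81 (D = 3**4 = 81)
(Y(-1 - 1*(-10)) + D)**2 = ((33 + (-1 - 1*(-10))) + 81)**2 = ((33 + (-1 + 10)) + 81)**2 = ((33 + 9) + 81)**2 = (42 + 81)**2 = 123**2 = 15129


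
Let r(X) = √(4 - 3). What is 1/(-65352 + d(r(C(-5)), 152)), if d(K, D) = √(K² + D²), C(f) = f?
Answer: -65352/4270860799 - √23105/4270860799 ≈ -1.5337e-5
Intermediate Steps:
r(X) = 1 (r(X) = √1 = 1)
d(K, D) = √(D² + K²)
1/(-65352 + d(r(C(-5)), 152)) = 1/(-65352 + √(152² + 1²)) = 1/(-65352 + √(23104 + 1)) = 1/(-65352 + √23105)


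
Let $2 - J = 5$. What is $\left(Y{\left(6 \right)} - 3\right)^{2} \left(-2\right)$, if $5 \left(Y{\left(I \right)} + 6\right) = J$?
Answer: $- \frac{4608}{25} \approx -184.32$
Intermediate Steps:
$J = -3$ ($J = 2 - 5 = -3$)
$Y{\left(I \right)} = - \frac{33}{5}$ ($Y{\left(I \right)} = -6 + \frac{1}{5} \left(-3\right) = -6 - \frac{3}{5} = - \frac{33}{5}$)
$\left(Y{\left(6 \right)} - 3\right)^{2} \left(-2\right) = \left(- \frac{33}{5} - 3\right)^{2} \left(-2\right) = \left(- \frac{48}{5}\right)^{2} \left(-2\right) = \frac{2304}{25} \left(-2\right) = - \frac{4608}{25}$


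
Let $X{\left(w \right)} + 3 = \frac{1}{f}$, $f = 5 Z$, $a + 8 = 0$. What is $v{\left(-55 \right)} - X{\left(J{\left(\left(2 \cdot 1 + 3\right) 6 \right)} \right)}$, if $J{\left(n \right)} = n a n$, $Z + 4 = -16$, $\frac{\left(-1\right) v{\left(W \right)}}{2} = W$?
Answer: $\frac{11301}{100} \approx 113.01$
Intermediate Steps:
$a = -8$ ($a = -8 + 0 = -8$)
$v{\left(W \right)} = - 2 W$
$Z = -20$ ($Z = -4 - 16 = -20$)
$f = -100$ ($f = 5 \left(-20\right) = -100$)
$J{\left(n \right)} = - 8 n^{2}$ ($J{\left(n \right)} = n \left(-8\right) n = - 8 n n = - 8 n^{2}$)
$X{\left(w \right)} = - \frac{301}{100}$ ($X{\left(w \right)} = -3 + \frac{1}{-100} = -3 - \frac{1}{100} = - \frac{301}{100}$)
$v{\left(-55 \right)} - X{\left(J{\left(\left(2 \cdot 1 + 3\right) 6 \right)} \right)} = \left(-2\right) \left(-55\right) - - \frac{301}{100} = 110 + \frac{301}{100} = \frac{11301}{100}$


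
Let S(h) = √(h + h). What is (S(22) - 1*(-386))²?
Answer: 149040 + 1544*√11 ≈ 1.5416e+5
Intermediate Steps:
S(h) = √2*√h (S(h) = √(2*h) = √2*√h)
(S(22) - 1*(-386))² = (√2*√22 - 1*(-386))² = (2*√11 + 386)² = (386 + 2*√11)²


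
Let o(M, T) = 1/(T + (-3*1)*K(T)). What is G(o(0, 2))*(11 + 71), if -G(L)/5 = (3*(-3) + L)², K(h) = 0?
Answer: -59245/2 ≈ -29623.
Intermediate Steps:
o(M, T) = 1/T (o(M, T) = 1/(T - 3*1*0) = 1/(T - 3*0) = 1/(T + 0) = 1/T)
G(L) = -5*(-9 + L)² (G(L) = -5*(3*(-3) + L)² = -5*(-9 + L)²)
G(o(0, 2))*(11 + 71) = (-5*(-9 + 1/2)²)*(11 + 71) = -5*(-9 + ½)²*82 = -5*(-17/2)²*82 = -5*289/4*82 = -1445/4*82 = -59245/2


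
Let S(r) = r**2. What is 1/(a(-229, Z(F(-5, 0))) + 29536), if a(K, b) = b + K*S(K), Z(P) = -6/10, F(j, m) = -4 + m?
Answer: -5/59897268 ≈ -8.3476e-8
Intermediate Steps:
Z(P) = -3/5 (Z(P) = -6*1/10 = -3/5)
a(K, b) = b + K**3 (a(K, b) = b + K*K**2 = b + K**3)
1/(a(-229, Z(F(-5, 0))) + 29536) = 1/((-3/5 + (-229)**3) + 29536) = 1/((-3/5 - 12008989) + 29536) = 1/(-60044948/5 + 29536) = 1/(-59897268/5) = -5/59897268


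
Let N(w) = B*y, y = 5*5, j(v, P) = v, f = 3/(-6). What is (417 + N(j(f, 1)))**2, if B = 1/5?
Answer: 178084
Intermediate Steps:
f = -1/2 (f = 3*(-1/6) = -1/2 ≈ -0.50000)
B = 1/5 ≈ 0.20000
y = 25
N(w) = 5 (N(w) = (1/5)*25 = 5)
(417 + N(j(f, 1)))**2 = (417 + 5)**2 = 422**2 = 178084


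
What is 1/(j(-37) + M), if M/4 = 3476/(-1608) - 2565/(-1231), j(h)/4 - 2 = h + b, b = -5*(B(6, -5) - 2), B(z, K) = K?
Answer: -247431/77218 ≈ -3.2043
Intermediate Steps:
b = 35 (b = -5*(-5 - 2) = -5*(-7) = 35)
j(h) = 148 + 4*h (j(h) = 8 + 4*(h + 35) = 8 + 4*(35 + h) = 8 + (140 + 4*h) = 148 + 4*h)
M = -77218/247431 (M = 4*(3476/(-1608) - 2565/(-1231)) = 4*(3476*(-1/1608) - 2565*(-1/1231)) = 4*(-869/402 + 2565/1231) = 4*(-38609/494862) = -77218/247431 ≈ -0.31208)
1/(j(-37) + M) = 1/((148 + 4*(-37)) - 77218/247431) = 1/((148 - 148) - 77218/247431) = 1/(0 - 77218/247431) = 1/(-77218/247431) = -247431/77218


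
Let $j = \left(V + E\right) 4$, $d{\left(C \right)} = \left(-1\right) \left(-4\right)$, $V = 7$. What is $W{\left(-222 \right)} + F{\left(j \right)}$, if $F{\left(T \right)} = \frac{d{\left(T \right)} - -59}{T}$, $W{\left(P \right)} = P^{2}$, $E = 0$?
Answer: $\frac{197145}{4} \approx 49286.0$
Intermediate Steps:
$d{\left(C \right)} = 4$
$j = 28$ ($j = \left(7 + 0\right) 4 = 7 \cdot 4 = 28$)
$F{\left(T \right)} = \frac{63}{T}$ ($F{\left(T \right)} = \frac{4 - -59}{T} = \frac{4 + 59}{T} = \frac{63}{T}$)
$W{\left(-222 \right)} + F{\left(j \right)} = \left(-222\right)^{2} + \frac{63}{28} = 49284 + 63 \cdot \frac{1}{28} = 49284 + \frac{9}{4} = \frac{197145}{4}$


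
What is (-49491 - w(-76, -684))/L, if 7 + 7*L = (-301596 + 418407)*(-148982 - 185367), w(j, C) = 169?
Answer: 173810/19527820523 ≈ 8.9006e-6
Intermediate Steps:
L = -39055641046/7 (L = -1 + ((-301596 + 418407)*(-148982 - 185367))/7 = -1 + (116811*(-334349))/7 = -1 + (1/7)*(-39055641039) = -1 - 39055641039/7 = -39055641046/7 ≈ -5.5794e+9)
(-49491 - w(-76, -684))/L = (-49491 - 1*169)/(-39055641046/7) = (-49491 - 169)*(-7/39055641046) = -49660*(-7/39055641046) = 173810/19527820523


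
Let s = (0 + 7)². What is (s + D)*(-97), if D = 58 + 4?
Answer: -10767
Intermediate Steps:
D = 62
s = 49 (s = 7² = 49)
(s + D)*(-97) = (49 + 62)*(-97) = 111*(-97) = -10767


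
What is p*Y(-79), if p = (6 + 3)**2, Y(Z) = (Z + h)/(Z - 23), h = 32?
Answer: 1269/34 ≈ 37.324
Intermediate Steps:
Y(Z) = (32 + Z)/(-23 + Z) (Y(Z) = (Z + 32)/(Z - 23) = (32 + Z)/(-23 + Z))
p = 81 (p = 9**2 = 81)
p*Y(-79) = 81*((32 - 79)/(-23 - 79)) = 81*(-47/(-102)) = 81*(-1/102*(-47)) = 81*(47/102) = 1269/34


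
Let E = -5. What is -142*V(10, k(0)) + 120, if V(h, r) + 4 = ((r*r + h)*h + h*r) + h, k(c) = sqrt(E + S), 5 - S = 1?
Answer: -13512 - 1420*I ≈ -13512.0 - 1420.0*I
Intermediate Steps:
S = 4 (S = 5 - 1*1 = 5 - 1 = 4)
k(c) = I (k(c) = sqrt(-5 + 4) = sqrt(-1) = I)
V(h, r) = -4 + h + h*r + h*(h + r**2) (V(h, r) = -4 + (((r*r + h)*h + h*r) + h) = -4 + (((r**2 + h)*h + h*r) + h) = -4 + (((h + r**2)*h + h*r) + h) = -4 + ((h*(h + r**2) + h*r) + h) = -4 + ((h*r + h*(h + r**2)) + h) = -4 + (h + h*r + h*(h + r**2)) = -4 + h + h*r + h*(h + r**2))
-142*V(10, k(0)) + 120 = -142*(-4 + 10 + 10**2 + 10*I + 10*I**2) + 120 = -142*(-4 + 10 + 100 + 10*I + 10*(-1)) + 120 = -142*(-4 + 10 + 100 + 10*I - 10) + 120 = -142*(96 + 10*I) + 120 = (-13632 - 1420*I) + 120 = -13512 - 1420*I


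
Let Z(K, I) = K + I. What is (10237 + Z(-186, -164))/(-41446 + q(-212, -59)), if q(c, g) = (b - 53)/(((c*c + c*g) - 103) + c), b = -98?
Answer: -564913519/2368100253 ≈ -0.23855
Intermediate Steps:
q(c, g) = -151/(-103 + c + c**2 + c*g) (q(c, g) = (-98 - 53)/(((c*c + c*g) - 103) + c) = -151/(((c**2 + c*g) - 103) + c) = -151/((-103 + c**2 + c*g) + c) = -151/(-103 + c + c**2 + c*g))
Z(K, I) = I + K
(10237 + Z(-186, -164))/(-41446 + q(-212, -59)) = (10237 + (-164 - 186))/(-41446 - 151/(-103 - 212 + (-212)**2 - 212*(-59))) = (10237 - 350)/(-41446 - 151/(-103 - 212 + 44944 + 12508)) = 9887/(-41446 - 151/57137) = 9887/(-2368100253/57137) = 9887*(-57137/2368100253) = -564913519/2368100253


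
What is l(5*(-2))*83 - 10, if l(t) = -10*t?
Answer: 8290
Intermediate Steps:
l(5*(-2))*83 - 10 = -50*(-2)*83 - 10 = -10*(-10)*83 - 10 = 100*83 - 10 = 8300 - 10 = 8290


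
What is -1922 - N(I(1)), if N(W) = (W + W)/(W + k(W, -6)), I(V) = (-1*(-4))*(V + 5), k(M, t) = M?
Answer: -1923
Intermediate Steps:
I(V) = 20 + 4*V (I(V) = 4*(5 + V) = 20 + 4*V)
N(W) = 1 (N(W) = (W + W)/(W + W) = (2*W)/((2*W)) = (2*W)*(1/(2*W)) = 1)
-1922 - N(I(1)) = -1922 - 1*1 = -1922 - 1 = -1923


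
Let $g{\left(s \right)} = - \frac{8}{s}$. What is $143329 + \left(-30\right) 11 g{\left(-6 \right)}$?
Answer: $142889$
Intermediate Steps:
$143329 + \left(-30\right) 11 g{\left(-6 \right)} = 143329 + \left(-30\right) 11 \left(- \frac{8}{-6}\right) = 143329 - 330 \left(\left(-8\right) \left(- \frac{1}{6}\right)\right) = 143329 - 440 = 142889$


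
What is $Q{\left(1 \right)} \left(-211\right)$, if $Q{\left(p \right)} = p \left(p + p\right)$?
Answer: $-422$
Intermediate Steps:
$Q{\left(p \right)} = 2 p^{2}$ ($Q{\left(p \right)} = p 2 p = 2 p^{2}$)
$Q{\left(1 \right)} \left(-211\right) = 2 \cdot 1^{2} \left(-211\right) = 2 \cdot 1 \left(-211\right) = 2 \left(-211\right) = -422$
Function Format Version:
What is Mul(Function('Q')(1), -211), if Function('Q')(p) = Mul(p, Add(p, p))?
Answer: -422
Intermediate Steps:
Function('Q')(p) = Mul(2, Pow(p, 2)) (Function('Q')(p) = Mul(p, Mul(2, p)) = Mul(2, Pow(p, 2)))
Mul(Function('Q')(1), -211) = Mul(Mul(2, Pow(1, 2)), -211) = Mul(Mul(2, 1), -211) = Mul(2, -211) = -422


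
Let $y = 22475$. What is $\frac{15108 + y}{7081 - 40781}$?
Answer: $- \frac{37583}{33700} \approx -1.1152$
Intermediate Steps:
$\frac{15108 + y}{7081 - 40781} = \frac{15108 + 22475}{7081 - 40781} = \frac{37583}{-33700} = 37583 \left(- \frac{1}{33700}\right) = - \frac{37583}{33700}$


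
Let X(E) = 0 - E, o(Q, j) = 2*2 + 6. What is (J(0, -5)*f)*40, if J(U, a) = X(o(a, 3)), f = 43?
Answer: -17200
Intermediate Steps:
o(Q, j) = 10 (o(Q, j) = 4 + 6 = 10)
X(E) = -E
J(U, a) = -10 (J(U, a) = -1*10 = -10)
(J(0, -5)*f)*40 = -10*43*40 = -430*40 = -17200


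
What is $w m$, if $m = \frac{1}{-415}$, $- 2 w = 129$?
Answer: $\frac{129}{830} \approx 0.15542$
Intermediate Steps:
$w = - \frac{129}{2}$ ($w = \left(- \frac{1}{2}\right) 129 = - \frac{129}{2} \approx -64.5$)
$m = - \frac{1}{415} \approx -0.0024096$
$w m = \left(- \frac{129}{2}\right) \left(- \frac{1}{415}\right) = \frac{129}{830}$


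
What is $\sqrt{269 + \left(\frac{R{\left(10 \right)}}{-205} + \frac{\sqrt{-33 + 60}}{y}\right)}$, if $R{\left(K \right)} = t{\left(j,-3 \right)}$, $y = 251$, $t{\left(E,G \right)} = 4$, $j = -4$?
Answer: $\frac{\sqrt{712157318905 + 31644825 \sqrt{3}}}{51455} \approx 16.401$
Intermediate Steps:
$R{\left(K \right)} = 4$
$\sqrt{269 + \left(\frac{R{\left(10 \right)}}{-205} + \frac{\sqrt{-33 + 60}}{y}\right)} = \sqrt{269 + \left(\frac{4}{-205} + \frac{\sqrt{-33 + 60}}{251}\right)} = \sqrt{269 + \left(4 \left(- \frac{1}{205}\right) + \sqrt{27} \cdot \frac{1}{251}\right)} = \sqrt{269 - \left(\frac{4}{205} - 3 \sqrt{3} \cdot \frac{1}{251}\right)} = \sqrt{269 - \left(\frac{4}{205} - \frac{3 \sqrt{3}}{251}\right)} = \sqrt{\frac{55141}{205} + \frac{3 \sqrt{3}}{251}}$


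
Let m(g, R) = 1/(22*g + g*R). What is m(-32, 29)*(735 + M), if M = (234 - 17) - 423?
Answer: -529/1632 ≈ -0.32414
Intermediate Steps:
m(g, R) = 1/(22*g + R*g)
M = -206 (M = 217 - 423 = -206)
m(-32, 29)*(735 + M) = (1/((-32)*(22 + 29)))*(735 - 206) = -1/32/51*529 = -1/32*1/51*529 = -1/1632*529 = -529/1632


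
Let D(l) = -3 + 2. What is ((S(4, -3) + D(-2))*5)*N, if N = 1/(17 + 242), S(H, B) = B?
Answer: -20/259 ≈ -0.077220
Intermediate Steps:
D(l) = -1
N = 1/259 ≈ 0.0038610
((S(4, -3) + D(-2))*5)*N = ((-3 - 1)*5)*(1/259) = -4*5*(1/259) = -20*1/259 = -20/259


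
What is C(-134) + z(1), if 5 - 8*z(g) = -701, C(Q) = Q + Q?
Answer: -719/4 ≈ -179.75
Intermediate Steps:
C(Q) = 2*Q
z(g) = 353/4 (z(g) = 5/8 - 1/8*(-701) = 5/8 + 701/8 = 353/4)
C(-134) + z(1) = 2*(-134) + 353/4 = -268 + 353/4 = -719/4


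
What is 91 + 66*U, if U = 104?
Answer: 6955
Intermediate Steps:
91 + 66*U = 91 + 66*104 = 91 + 6864 = 6955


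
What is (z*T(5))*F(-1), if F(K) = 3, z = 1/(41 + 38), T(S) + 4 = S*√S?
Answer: -12/79 + 15*√5/79 ≈ 0.27267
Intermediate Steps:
T(S) = -4 + S^(3/2) (T(S) = -4 + S*√S = -4 + S^(3/2))
z = 1/79 ≈ 0.012658
(z*T(5))*F(-1) = ((-4 + 5^(3/2))/79)*3 = ((-4 + 5*√5)/79)*3 = (-4/79 + 5*√5/79)*3 = -12/79 + 15*√5/79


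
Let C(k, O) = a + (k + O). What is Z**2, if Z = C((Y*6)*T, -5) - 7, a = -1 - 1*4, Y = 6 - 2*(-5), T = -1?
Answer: 12769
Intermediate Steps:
Y = 16 (Y = 6 + 10 = 16)
a = -5 (a = -1 - 4 = -5)
C(k, O) = -5 + O + k (C(k, O) = -5 + (k + O) = -5 + (O + k) = -5 + O + k)
Z = -113 (Z = (-5 - 5 + (16*6)*(-1)) - 7 = (-5 - 5 + 96*(-1)) - 7 = (-5 - 5 - 96) - 7 = -106 - 7 = -113)
Z**2 = (-113)**2 = 12769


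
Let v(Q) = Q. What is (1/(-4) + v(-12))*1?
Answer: -49/4 ≈ -12.250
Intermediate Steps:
(1/(-4) + v(-12))*1 = (1/(-4) - 12)*1 = (-1/4 - 12)*1 = -49/4*1 = -49/4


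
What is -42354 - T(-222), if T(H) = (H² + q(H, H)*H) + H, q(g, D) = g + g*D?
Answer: 10800348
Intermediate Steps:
q(g, D) = g + D*g
T(H) = H + H² + H²*(1 + H) (T(H) = (H² + (H*(1 + H))*H) + H = (H² + H²*(1 + H)) + H = H + H² + H²*(1 + H))
-42354 - T(-222) = -42354 - (-222)*(1 - 222 - 222*(1 - 222)) = -42354 - (-222)*(1 - 222 - 222*(-221)) = -42354 - (-222)*(1 - 222 + 49062) = -42354 - (-222)*48841 = -42354 - 1*(-10842702) = -42354 + 10842702 = 10800348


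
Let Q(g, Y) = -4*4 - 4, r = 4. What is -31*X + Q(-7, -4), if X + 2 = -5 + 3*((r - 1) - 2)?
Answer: 104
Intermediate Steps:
Q(g, Y) = -20 (Q(g, Y) = -16 - 4 = -20)
X = -4 (X = -2 + (-5 + 3*((4 - 1) - 2)) = -2 + (-5 + 3*(3 - 2)) = -2 + (-5 + 3*1) = -2 + (-5 + 3) = -2 - 2 = -4)
-31*X + Q(-7, -4) = -31*(-4) - 20 = 124 - 20 = 104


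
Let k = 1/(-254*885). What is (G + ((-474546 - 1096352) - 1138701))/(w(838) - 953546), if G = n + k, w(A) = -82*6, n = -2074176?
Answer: 1075344782251/214458202020 ≈ 5.0142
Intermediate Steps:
k = -1/224790 (k = 1/(-224790) = -1/224790 ≈ -4.4486e-6)
w(A) = -492
G = -466254023041/224790 (G = -2074176 - 1/224790 = -466254023041/224790 ≈ -2.0742e+6)
(G + ((-474546 - 1096352) - 1138701))/(w(838) - 953546) = (-466254023041/224790 + ((-474546 - 1096352) - 1138701))/(-492 - 953546) = (-466254023041/224790 + (-1570898 - 1138701))/(-954038) = (-466254023041/224790 - 2709599)*(-1/954038) = -1075344782251/224790*(-1/954038) = 1075344782251/214458202020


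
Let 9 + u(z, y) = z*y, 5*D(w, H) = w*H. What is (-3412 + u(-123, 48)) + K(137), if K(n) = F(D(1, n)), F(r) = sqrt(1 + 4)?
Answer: -9325 + sqrt(5) ≈ -9322.8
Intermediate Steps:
D(w, H) = H*w/5 (D(w, H) = (w*H)/5 = (H*w)/5 = H*w/5)
F(r) = sqrt(5)
K(n) = sqrt(5)
u(z, y) = -9 + y*z (u(z, y) = -9 + z*y = -9 + y*z)
(-3412 + u(-123, 48)) + K(137) = (-3412 + (-9 + 48*(-123))) + sqrt(5) = (-3412 + (-9 - 5904)) + sqrt(5) = (-3412 - 5913) + sqrt(5) = -9325 + sqrt(5)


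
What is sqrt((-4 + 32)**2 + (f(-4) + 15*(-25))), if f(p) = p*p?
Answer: 5*sqrt(17) ≈ 20.616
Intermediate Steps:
f(p) = p**2
sqrt((-4 + 32)**2 + (f(-4) + 15*(-25))) = sqrt((-4 + 32)**2 + ((-4)**2 + 15*(-25))) = sqrt(28**2 + (16 - 375)) = sqrt(784 - 359) = sqrt(425) = 5*sqrt(17)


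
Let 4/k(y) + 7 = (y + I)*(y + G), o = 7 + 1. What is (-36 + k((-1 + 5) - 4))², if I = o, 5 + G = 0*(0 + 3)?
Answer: 2876416/2209 ≈ 1302.1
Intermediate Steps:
G = -5 (G = -5 + 0*(0 + 3) = -5 + 0*3 = -5 + 0 = -5)
o = 8
I = 8
k(y) = 4/(-7 + (-5 + y)*(8 + y)) (k(y) = 4/(-7 + (y + 8)*(y - 5)) = 4/(-7 + (8 + y)*(-5 + y)) = 4/(-7 + (-5 + y)*(8 + y)))
(-36 + k((-1 + 5) - 4))² = (-36 + 4/(-47 + ((-1 + 5) - 4)² + 3*((-1 + 5) - 4)))² = (-36 + 4/(-47 + (4 - 4)² + 3*(4 - 4)))² = (-36 + 4/(-47 + 0² + 3*0))² = (-36 + 4/(-47 + 0 + 0))² = (-36 + 4/(-47))² = (-36 + 4*(-1/47))² = (-36 - 4/47)² = (-1696/47)² = 2876416/2209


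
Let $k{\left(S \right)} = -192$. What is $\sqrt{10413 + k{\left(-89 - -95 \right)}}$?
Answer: $\sqrt{10221} \approx 101.1$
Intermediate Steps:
$\sqrt{10413 + k{\left(-89 - -95 \right)}} = \sqrt{10413 - 192} = \sqrt{10221}$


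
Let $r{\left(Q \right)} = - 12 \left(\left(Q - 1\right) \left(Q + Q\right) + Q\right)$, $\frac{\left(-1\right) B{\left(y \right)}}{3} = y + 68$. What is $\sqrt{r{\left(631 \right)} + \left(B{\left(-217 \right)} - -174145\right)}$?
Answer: $70 i \sqrt{1913} \approx 3061.6 i$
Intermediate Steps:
$B{\left(y \right)} = -204 - 3 y$ ($B{\left(y \right)} = - 3 \left(y + 68\right) = - 3 \left(68 + y\right) = -204 - 3 y$)
$r{\left(Q \right)} = - 12 Q - 24 Q \left(-1 + Q\right)$ ($r{\left(Q \right)} = - 12 \left(\left(-1 + Q\right) 2 Q + Q\right) = - 12 \left(2 Q \left(-1 + Q\right) + Q\right) = - 12 \left(Q + 2 Q \left(-1 + Q\right)\right) = - 12 Q - 24 Q \left(-1 + Q\right)$)
$\sqrt{r{\left(631 \right)} + \left(B{\left(-217 \right)} - -174145\right)} = \sqrt{12 \cdot 631 \left(1 - 1262\right) - -174592} = \sqrt{12 \cdot 631 \left(1 - 1262\right) + \left(\left(-204 + 651\right) + 174145\right)} = \sqrt{12 \cdot 631 \left(-1261\right) + \left(447 + 174145\right)} = \sqrt{-9548292 + 174592} = \sqrt{-9373700} = 70 i \sqrt{1913}$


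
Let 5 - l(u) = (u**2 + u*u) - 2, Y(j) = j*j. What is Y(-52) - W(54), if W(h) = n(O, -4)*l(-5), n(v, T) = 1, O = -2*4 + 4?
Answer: 2747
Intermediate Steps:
O = -4 (O = -8 + 4 = -4)
Y(j) = j**2
l(u) = 7 - 2*u**2 (l(u) = 5 - ((u**2 + u*u) - 2) = 5 - ((u**2 + u**2) - 2) = 5 - (2*u**2 - 2) = 5 - (-2 + 2*u**2) = 5 + (2 - 2*u**2) = 7 - 2*u**2)
W(h) = -43 (W(h) = 1*(7 - 2*(-5)**2) = 1*(7 - 2*25) = 1*(7 - 50) = 1*(-43) = -43)
Y(-52) - W(54) = (-52)**2 - 1*(-43) = 2704 + 43 = 2747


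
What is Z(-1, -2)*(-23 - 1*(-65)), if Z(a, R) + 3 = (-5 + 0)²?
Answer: 924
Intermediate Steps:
Z(a, R) = 22 (Z(a, R) = -3 + (-5 + 0)² = -3 + (-5)² = -3 + 25 = 22)
Z(-1, -2)*(-23 - 1*(-65)) = 22*(-23 - 1*(-65)) = 22*(-23 + 65) = 22*42 = 924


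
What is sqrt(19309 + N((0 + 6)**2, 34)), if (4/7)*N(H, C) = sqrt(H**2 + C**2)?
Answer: sqrt(77236 + 14*sqrt(613))/2 ≈ 139.27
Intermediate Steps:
N(H, C) = 7*sqrt(C**2 + H**2)/4 (N(H, C) = 7*sqrt(H**2 + C**2)/4 = 7*sqrt(C**2 + H**2)/4)
sqrt(19309 + N((0 + 6)**2, 34)) = sqrt(19309 + 7*sqrt(34**2 + ((0 + 6)**2)**2)/4) = sqrt(19309 + 7*sqrt(1156 + (6**2)**2)/4) = sqrt(19309 + 7*sqrt(1156 + 36**2)/4) = sqrt(19309 + 7*sqrt(1156 + 1296)/4) = sqrt(19309 + 7*sqrt(2452)/4) = sqrt(19309 + 7*(2*sqrt(613))/4) = sqrt(19309 + 7*sqrt(613)/2)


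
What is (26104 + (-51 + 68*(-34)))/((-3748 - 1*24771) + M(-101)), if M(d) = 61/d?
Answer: -2397841/2880480 ≈ -0.83245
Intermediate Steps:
(26104 + (-51 + 68*(-34)))/((-3748 - 1*24771) + M(-101)) = (26104 + (-51 + 68*(-34)))/((-3748 - 1*24771) + 61/(-101)) = (26104 + (-51 - 2312))/((-3748 - 24771) + 61*(-1/101)) = (26104 - 2363)/(-28519 - 61/101) = 23741/(-2880480/101) = 23741*(-101/2880480) = -2397841/2880480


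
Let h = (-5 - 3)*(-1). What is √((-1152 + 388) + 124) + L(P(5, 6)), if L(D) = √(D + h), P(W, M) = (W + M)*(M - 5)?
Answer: √19 + 8*I*√10 ≈ 4.3589 + 25.298*I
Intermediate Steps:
h = 8 (h = -8*(-1) = 8)
P(W, M) = (-5 + M)*(M + W) (P(W, M) = (M + W)*(-5 + M) = (-5 + M)*(M + W))
L(D) = √(8 + D) (L(D) = √(D + 8) = √(8 + D))
√((-1152 + 388) + 124) + L(P(5, 6)) = √((-1152 + 388) + 124) + √(8 + (6² - 5*6 - 5*5 + 6*5)) = √(-764 + 124) + √(8 + (36 - 30 - 25 + 30)) = √(-640) + √(8 + 11) = 8*I*√10 + √19 = √19 + 8*I*√10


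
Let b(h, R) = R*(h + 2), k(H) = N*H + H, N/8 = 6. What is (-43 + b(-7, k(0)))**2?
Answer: 1849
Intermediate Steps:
N = 48 (N = 8*6 = 48)
k(H) = 49*H (k(H) = 48*H + H = 49*H)
b(h, R) = R*(2 + h)
(-43 + b(-7, k(0)))**2 = (-43 + (49*0)*(2 - 7))**2 = (-43 + 0*(-5))**2 = (-43 + 0)**2 = (-43)**2 = 1849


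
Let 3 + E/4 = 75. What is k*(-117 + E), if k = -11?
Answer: -1881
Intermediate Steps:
E = 288 (E = -12 + 4*75 = -12 + 300 = 288)
k*(-117 + E) = -11*(-117 + 288) = -11*171 = -1881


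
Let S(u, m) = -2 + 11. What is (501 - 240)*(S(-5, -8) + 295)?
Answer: 79344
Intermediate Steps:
S(u, m) = 9
(501 - 240)*(S(-5, -8) + 295) = (501 - 240)*(9 + 295) = 261*304 = 79344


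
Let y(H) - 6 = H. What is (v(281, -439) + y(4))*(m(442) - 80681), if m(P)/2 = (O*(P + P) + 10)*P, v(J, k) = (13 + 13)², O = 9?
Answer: 4775426418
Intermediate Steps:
v(J, k) = 676 (v(J, k) = 26² = 676)
y(H) = 6 + H
m(P) = 2*P*(10 + 18*P) (m(P) = 2*((9*(P + P) + 10)*P) = 2*((9*(2*P) + 10)*P) = 2*((18*P + 10)*P) = 2*((10 + 18*P)*P) = 2*(P*(10 + 18*P)) = 2*P*(10 + 18*P))
(v(281, -439) + y(4))*(m(442) - 80681) = (676 + (6 + 4))*(4*442*(5 + 9*442) - 80681) = (676 + 10)*(4*442*(5 + 3978) - 80681) = 686*(4*442*3983 - 80681) = 686*(7041944 - 80681) = 686*6961263 = 4775426418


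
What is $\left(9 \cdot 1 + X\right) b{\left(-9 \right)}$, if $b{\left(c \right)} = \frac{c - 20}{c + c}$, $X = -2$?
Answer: $\frac{203}{18} \approx 11.278$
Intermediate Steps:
$b{\left(c \right)} = \frac{-20 + c}{2 c}$
$\left(9 \cdot 1 + X\right) b{\left(-9 \right)} = \left(9 \cdot 1 - 2\right) \frac{-20 - 9}{2 \left(-9\right)} = \left(9 - 2\right) \frac{1}{2} \left(- \frac{1}{9}\right) \left(-29\right) = 7 \cdot \frac{29}{18} = \frac{203}{18}$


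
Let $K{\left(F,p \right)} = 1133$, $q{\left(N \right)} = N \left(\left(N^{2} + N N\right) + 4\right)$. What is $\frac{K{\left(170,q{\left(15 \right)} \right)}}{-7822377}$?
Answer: $- \frac{1133}{7822377} \approx -0.00014484$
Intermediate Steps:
$q{\left(N \right)} = N \left(4 + 2 N^{2}\right)$ ($q{\left(N \right)} = N \left(\left(N^{2} + N^{2}\right) + 4\right) = N \left(2 N^{2} + 4\right) = N \left(4 + 2 N^{2}\right)$)
$\frac{K{\left(170,q{\left(15 \right)} \right)}}{-7822377} = \frac{1133}{-7822377} = 1133 \left(- \frac{1}{7822377}\right) = - \frac{1133}{7822377}$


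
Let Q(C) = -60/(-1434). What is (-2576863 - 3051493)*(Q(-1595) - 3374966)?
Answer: 4539926866195584/239 ≈ 1.8995e+13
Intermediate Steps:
Q(C) = 10/239 (Q(C) = -60*(-1/1434) = 10/239)
(-2576863 - 3051493)*(Q(-1595) - 3374966) = (-2576863 - 3051493)*(10/239 - 3374966) = -5628356*(-806616864/239) = 4539926866195584/239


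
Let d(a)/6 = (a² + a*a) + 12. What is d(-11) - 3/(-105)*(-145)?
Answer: 10639/7 ≈ 1519.9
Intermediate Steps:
d(a) = 72 + 12*a² (d(a) = 6*((a² + a*a) + 12) = 6*((a² + a²) + 12) = 6*(2*a² + 12) = 6*(12 + 2*a²) = 72 + 12*a²)
d(-11) - 3/(-105)*(-145) = (72 + 12*(-11)²) - 3/(-105)*(-145) = (72 + 12*121) - 3*(-1/105)*(-145) = (72 + 1452) + (1/35)*(-145) = 1524 - 29/7 = 10639/7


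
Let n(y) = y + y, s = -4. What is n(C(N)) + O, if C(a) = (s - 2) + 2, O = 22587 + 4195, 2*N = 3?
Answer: 26774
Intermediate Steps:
N = 3/2 (N = (½)*3 = 3/2 ≈ 1.5000)
O = 26782
C(a) = -4 (C(a) = (-4 - 2) + 2 = -6 + 2 = -4)
n(y) = 2*y
n(C(N)) + O = 2*(-4) + 26782 = -8 + 26782 = 26774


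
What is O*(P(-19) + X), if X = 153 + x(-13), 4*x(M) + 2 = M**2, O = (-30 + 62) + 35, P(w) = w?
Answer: 47101/4 ≈ 11775.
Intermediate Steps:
O = 67 (O = 32 + 35 = 67)
x(M) = -1/2 + M**2/4
X = 779/4 (X = 153 + (-1/2 + (1/4)*(-13)**2) = 153 + (-1/2 + (1/4)*169) = 153 + (-1/2 + 169/4) = 153 + 167/4 = 779/4 ≈ 194.75)
O*(P(-19) + X) = 67*(-19 + 779/4) = 67*(703/4) = 47101/4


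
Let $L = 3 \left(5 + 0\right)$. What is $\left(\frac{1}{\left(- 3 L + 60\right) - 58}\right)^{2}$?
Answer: $\frac{1}{1849} \approx 0.00054083$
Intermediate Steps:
$L = 15$ ($L = 3 \cdot 5 = 15$)
$\left(\frac{1}{\left(- 3 L + 60\right) - 58}\right)^{2} = \left(\frac{1}{\left(\left(-3\right) 15 + 60\right) - 58}\right)^{2} = \left(\frac{1}{\left(-45 + 60\right) - 58}\right)^{2} = \left(\frac{1}{15 - 58}\right)^{2} = \left(\frac{1}{-43}\right)^{2} = \left(- \frac{1}{43}\right)^{2} = \frac{1}{1849}$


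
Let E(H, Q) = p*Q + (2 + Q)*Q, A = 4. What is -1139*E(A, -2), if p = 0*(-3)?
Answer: 0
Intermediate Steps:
p = 0
E(H, Q) = Q*(2 + Q) (E(H, Q) = 0*Q + (2 + Q)*Q = 0 + Q*(2 + Q) = Q*(2 + Q))
-1139*E(A, -2) = -(-2278)*(2 - 2) = -(-2278)*0 = -1139*0 = 0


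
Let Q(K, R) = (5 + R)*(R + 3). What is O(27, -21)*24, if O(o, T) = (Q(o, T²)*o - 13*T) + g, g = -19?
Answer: 128325648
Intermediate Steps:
Q(K, R) = (3 + R)*(5 + R) (Q(K, R) = (5 + R)*(3 + R) = (3 + R)*(5 + R))
O(o, T) = -19 - 13*T + o*(15 + T⁴ + 8*T²) (O(o, T) = ((15 + (T²)² + 8*T²)*o - 13*T) - 19 = ((15 + T⁴ + 8*T²)*o - 13*T) - 19 = (o*(15 + T⁴ + 8*T²) - 13*T) - 19 = (-13*T + o*(15 + T⁴ + 8*T²)) - 19 = -19 - 13*T + o*(15 + T⁴ + 8*T²))
O(27, -21)*24 = (-19 - 13*(-21) + 27*(15 + (-21)⁴ + 8*(-21)²))*24 = (-19 + 273 + 27*(15 + 194481 + 8*441))*24 = (-19 + 273 + 27*(15 + 194481 + 3528))*24 = (-19 + 273 + 27*198024)*24 = (-19 + 273 + 5346648)*24 = 5346902*24 = 128325648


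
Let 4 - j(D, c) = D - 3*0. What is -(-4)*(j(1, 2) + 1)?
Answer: 16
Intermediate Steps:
j(D, c) = 4 - D (j(D, c) = 4 - (D - 3*0) = 4 - (D + 0) = 4 - D)
-(-4)*(j(1, 2) + 1) = -(-4)*((4 - 1*1) + 1) = -(-4)*((4 - 1) + 1) = -(-4)*(3 + 1) = -(-4)*4 = -1*(-16) = 16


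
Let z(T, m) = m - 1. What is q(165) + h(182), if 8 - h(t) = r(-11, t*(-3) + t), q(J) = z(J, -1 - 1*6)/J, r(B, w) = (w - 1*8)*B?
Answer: -673868/165 ≈ -4084.0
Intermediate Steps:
z(T, m) = -1 + m
r(B, w) = B*(-8 + w) (r(B, w) = (w - 8)*B = (-8 + w)*B = B*(-8 + w))
q(J) = -8/J (q(J) = (-1 + (-1 - 1*6))/J = (-1 + (-1 - 6))/J = (-1 - 7)/J = -8/J)
h(t) = -80 - 22*t (h(t) = 8 - (-11)*(-8 + (t*(-3) + t)) = 8 - (-11)*(-8 + (-3*t + t)) = 8 - (-11)*(-8 - 2*t) = 8 - (88 + 22*t) = 8 + (-88 - 22*t) = -80 - 22*t)
q(165) + h(182) = -8/165 + (-80 - 22*182) = -8*1/165 + (-80 - 4004) = -8/165 - 4084 = -673868/165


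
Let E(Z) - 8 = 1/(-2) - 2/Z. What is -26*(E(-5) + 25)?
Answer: -4277/5 ≈ -855.40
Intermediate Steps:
E(Z) = 15/2 - 2/Z (E(Z) = 8 + (1/(-2) - 2/Z) = 8 + (1*(-½) - 2/Z) = 8 + (-½ - 2/Z) = 15/2 - 2/Z)
-26*(E(-5) + 25) = -26*((15/2 - 2/(-5)) + 25) = -26*((15/2 - 2*(-⅕)) + 25) = -26*((15/2 + ⅖) + 25) = -26*(79/10 + 25) = -26*329/10 = -4277/5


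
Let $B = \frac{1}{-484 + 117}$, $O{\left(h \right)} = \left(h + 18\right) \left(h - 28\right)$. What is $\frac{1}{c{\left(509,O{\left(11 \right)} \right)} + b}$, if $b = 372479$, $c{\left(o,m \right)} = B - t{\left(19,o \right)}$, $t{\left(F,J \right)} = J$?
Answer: $\frac{367}{136512989} \approx 2.6884 \cdot 10^{-6}$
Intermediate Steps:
$O{\left(h \right)} = \left(-28 + h\right) \left(18 + h\right)$ ($O{\left(h \right)} = \left(18 + h\right) \left(-28 + h\right) = \left(-28 + h\right) \left(18 + h\right)$)
$B = - \frac{1}{367}$ ($B = \frac{1}{-367} = - \frac{1}{367} \approx -0.0027248$)
$c{\left(o,m \right)} = - \frac{1}{367} - o$
$\frac{1}{c{\left(509,O{\left(11 \right)} \right)} + b} = \frac{1}{\left(- \frac{1}{367} - 509\right) + 372479} = \frac{1}{- \frac{186804}{367} + 372479} = \frac{1}{\frac{136512989}{367}} = \frac{367}{136512989}$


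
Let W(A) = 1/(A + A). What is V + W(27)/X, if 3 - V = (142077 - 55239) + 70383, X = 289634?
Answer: -2458926623447/15640236 ≈ -1.5722e+5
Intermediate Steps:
W(A) = 1/(2*A)
V = -157218 (V = 3 - ((142077 - 55239) + 70383) = 3 - (86838 + 70383) = 3 - 1*157221 = 3 - 157221 = -157218)
V + W(27)/X = -157218 + ((1/2)/27)/289634 = -157218 + ((1/2)*(1/27))*(1/289634) = -157218 + (1/54)*(1/289634) = -157218 + 1/15640236 = -2458926623447/15640236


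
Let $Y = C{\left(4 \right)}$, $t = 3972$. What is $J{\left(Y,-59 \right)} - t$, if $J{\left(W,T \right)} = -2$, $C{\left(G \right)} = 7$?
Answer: $-3974$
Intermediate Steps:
$Y = 7$
$J{\left(Y,-59 \right)} - t = -2 - 3972 = -3974$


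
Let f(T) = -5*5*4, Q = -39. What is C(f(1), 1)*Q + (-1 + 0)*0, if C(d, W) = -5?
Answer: 195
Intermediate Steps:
f(T) = -100 (f(T) = -25*4 = -100)
C(f(1), 1)*Q + (-1 + 0)*0 = -5*(-39) + (-1 + 0)*0 = 195 - 1*0 = 195 + 0 = 195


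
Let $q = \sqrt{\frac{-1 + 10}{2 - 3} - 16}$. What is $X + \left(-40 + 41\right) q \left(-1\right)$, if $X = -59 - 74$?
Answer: $-133 - 5 i \approx -133.0 - 5.0 i$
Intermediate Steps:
$X = -133$ ($X = -59 - 74 = -133$)
$q = 5 i$ ($q = \sqrt{\frac{9}{-1} - 16} = \sqrt{9 \left(-1\right) - 16} = \sqrt{-9 - 16} = \sqrt{-25} = 5 i \approx 5.0 i$)
$X + \left(-40 + 41\right) q \left(-1\right) = -133 + \left(-40 + 41\right) 5 i \left(-1\right) = -133 + 1 \left(- 5 i\right) = -133 - 5 i$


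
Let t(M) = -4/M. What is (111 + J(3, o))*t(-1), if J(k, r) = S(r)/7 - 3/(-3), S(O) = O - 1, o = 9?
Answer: 3168/7 ≈ 452.57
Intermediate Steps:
S(O) = -1 + O
J(k, r) = 6/7 + r/7 (J(k, r) = (-1 + r)/7 - 3/(-3) = (-1 + r)*(⅐) - 3*(-⅓) = (-⅐ + r/7) + 1 = 6/7 + r/7)
(111 + J(3, o))*t(-1) = (111 + (6/7 + (⅐)*9))*(-4/(-1)) = (111 + (6/7 + 9/7))*(-4*(-1)) = (111 + 15/7)*4 = (792/7)*4 = 3168/7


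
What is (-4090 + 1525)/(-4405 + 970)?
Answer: 171/229 ≈ 0.74673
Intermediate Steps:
(-4090 + 1525)/(-4405 + 970) = -2565/(-3435) = -2565*(-1/3435) = 171/229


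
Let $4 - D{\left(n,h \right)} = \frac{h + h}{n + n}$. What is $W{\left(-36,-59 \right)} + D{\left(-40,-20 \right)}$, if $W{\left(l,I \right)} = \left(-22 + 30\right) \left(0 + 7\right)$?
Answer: $\frac{119}{2} \approx 59.5$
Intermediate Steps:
$W{\left(l,I \right)} = 56$ ($W{\left(l,I \right)} = 8 \cdot 7 = 56$)
$D{\left(n,h \right)} = 4 - \frac{h}{n}$ ($D{\left(n,h \right)} = 4 - \frac{h + h}{n + n} = 4 - \frac{2 h}{2 n} = 4 - 2 h \frac{1}{2 n} = 4 - \frac{h}{n}$)
$W{\left(-36,-59 \right)} + D{\left(-40,-20 \right)} = 56 + \left(4 - - \frac{20}{-40}\right) = 56 + \left(4 - \left(-20\right) \left(- \frac{1}{40}\right)\right) = 56 + \left(4 - \frac{1}{2}\right) = 56 + \frac{7}{2} = \frac{119}{2}$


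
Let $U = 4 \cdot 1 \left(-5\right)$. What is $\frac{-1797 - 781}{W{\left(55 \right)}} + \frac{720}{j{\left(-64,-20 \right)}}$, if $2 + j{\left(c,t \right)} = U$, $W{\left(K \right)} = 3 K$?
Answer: $- \frac{7978}{165} \approx -48.352$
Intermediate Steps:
$U = -20$ ($U = 4 \left(-5\right) = -20$)
$j{\left(c,t \right)} = -22$ ($j{\left(c,t \right)} = -2 - 20 = -22$)
$\frac{-1797 - 781}{W{\left(55 \right)}} + \frac{720}{j{\left(-64,-20 \right)}} = \frac{-1797 - 781}{3 \cdot 55} + \frac{720}{-22} = - \frac{2578}{165} + 720 \left(- \frac{1}{22}\right) = \left(-2578\right) \frac{1}{165} - \frac{360}{11} = - \frac{2578}{165} - \frac{360}{11} = - \frac{7978}{165}$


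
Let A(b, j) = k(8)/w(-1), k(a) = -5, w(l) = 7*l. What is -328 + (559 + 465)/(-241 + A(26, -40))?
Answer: -279432/841 ≈ -332.26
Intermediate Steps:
A(b, j) = 5/7 (A(b, j) = -5/(7*(-1)) = -5/(-7) = -5*(-1/7) = 5/7)
-328 + (559 + 465)/(-241 + A(26, -40)) = -328 + (559 + 465)/(-241 + 5/7) = -328 + 1024/(-1682/7) = -328 + 1024*(-7/1682) = -328 - 3584/841 = -279432/841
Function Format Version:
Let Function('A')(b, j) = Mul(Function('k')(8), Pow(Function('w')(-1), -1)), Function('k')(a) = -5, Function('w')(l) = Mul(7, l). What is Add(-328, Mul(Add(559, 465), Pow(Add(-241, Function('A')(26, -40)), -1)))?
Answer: Rational(-279432, 841) ≈ -332.26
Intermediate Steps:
Function('A')(b, j) = Rational(5, 7) (Function('A')(b, j) = Mul(-5, Pow(Mul(7, -1), -1)) = Mul(-5, Pow(-7, -1)) = Mul(-5, Rational(-1, 7)) = Rational(5, 7))
Add(-328, Mul(Add(559, 465), Pow(Add(-241, Function('A')(26, -40)), -1))) = Add(-328, Mul(Add(559, 465), Pow(Add(-241, Rational(5, 7)), -1))) = Add(-328, Mul(1024, Pow(Rational(-1682, 7), -1))) = Add(-328, Mul(1024, Rational(-7, 1682))) = Add(-328, Rational(-3584, 841)) = Rational(-279432, 841)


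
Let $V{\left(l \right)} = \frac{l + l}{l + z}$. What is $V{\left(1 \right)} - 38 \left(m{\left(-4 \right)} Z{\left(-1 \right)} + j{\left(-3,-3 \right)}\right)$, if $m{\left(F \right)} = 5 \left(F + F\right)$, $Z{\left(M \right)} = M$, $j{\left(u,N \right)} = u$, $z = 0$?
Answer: $-1404$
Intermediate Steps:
$V{\left(l \right)} = 2$ ($V{\left(l \right)} = \frac{l + l}{l + 0} = \frac{2 l}{l} = 2$)
$m{\left(F \right)} = 10 F$ ($m{\left(F \right)} = 5 \cdot 2 F = 10 F$)
$V{\left(1 \right)} - 38 \left(m{\left(-4 \right)} Z{\left(-1 \right)} + j{\left(-3,-3 \right)}\right) = 2 - 38 \left(10 \left(-4\right) \left(-1\right) - 3\right) = 2 - 38 \left(\left(-40\right) \left(-1\right) - 3\right) = 2 - 38 \left(40 - 3\right) = 2 - 1406 = -1404$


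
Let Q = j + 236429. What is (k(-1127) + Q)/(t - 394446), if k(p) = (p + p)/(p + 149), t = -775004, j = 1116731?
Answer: -661696367/571861050 ≈ -1.1571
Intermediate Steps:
Q = 1353160 (Q = 1116731 + 236429 = 1353160)
k(p) = 2*p/(149 + p) (k(p) = (2*p)/(149 + p) = 2*p/(149 + p))
(k(-1127) + Q)/(t - 394446) = (2*(-1127)/(149 - 1127) + 1353160)/(-775004 - 394446) = (2*(-1127)/(-978) + 1353160)/(-1169450) = (2*(-1127)*(-1/978) + 1353160)*(-1/1169450) = (1127/489 + 1353160)*(-1/1169450) = (661696367/489)*(-1/1169450) = -661696367/571861050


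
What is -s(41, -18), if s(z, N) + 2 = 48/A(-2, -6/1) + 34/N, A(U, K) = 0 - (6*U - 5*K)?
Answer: 59/9 ≈ 6.5556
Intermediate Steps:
A(U, K) = -6*U + 5*K (A(U, K) = 0 - (-5*K + 6*U) = 0 + (-6*U + 5*K) = -6*U + 5*K)
s(z, N) = -14/3 + 34/N (s(z, N) = -2 + (48/(-6*(-2) + 5*(-6/1)) + 34/N) = -2 + (48/(12 + 5*(-6*1)) + 34/N) = -2 + (48/(12 + 5*(-6)) + 34/N) = -2 + (48/(12 - 30) + 34/N) = -2 + (48/(-18) + 34/N) = -2 + (48*(-1/18) + 34/N) = -2 + (-8/3 + 34/N) = -14/3 + 34/N)
-s(41, -18) = -(-14/3 + 34/(-18)) = -(-14/3 + 34*(-1/18)) = -(-14/3 - 17/9) = -1*(-59/9) = 59/9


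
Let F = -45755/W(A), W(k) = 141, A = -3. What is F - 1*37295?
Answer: -5304350/141 ≈ -37620.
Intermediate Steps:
F = -45755/141 ≈ -324.50
F - 1*37295 = -45755/141 - 1*37295 = -45755/141 - 37295 = -5304350/141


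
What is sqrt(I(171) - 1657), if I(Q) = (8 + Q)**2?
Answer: 12*sqrt(211) ≈ 174.31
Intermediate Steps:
sqrt(I(171) - 1657) = sqrt((8 + 171)**2 - 1657) = sqrt(179**2 - 1657) = sqrt(32041 - 1657) = sqrt(30384) = 12*sqrt(211)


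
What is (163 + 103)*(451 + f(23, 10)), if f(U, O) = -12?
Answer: 116774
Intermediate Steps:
(163 + 103)*(451 + f(23, 10)) = (163 + 103)*(451 - 12) = 266*439 = 116774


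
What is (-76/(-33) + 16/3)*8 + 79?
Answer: 1541/11 ≈ 140.09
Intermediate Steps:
(-76/(-33) + 16/3)*8 + 79 = (-76*(-1/33) + 16*(⅓))*8 + 79 = (76/33 + 16/3)*8 + 79 = (84/11)*8 + 79 = 672/11 + 79 = 1541/11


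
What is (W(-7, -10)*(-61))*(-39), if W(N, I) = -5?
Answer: -11895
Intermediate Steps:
(W(-7, -10)*(-61))*(-39) = -5*(-61)*(-39) = 305*(-39) = -11895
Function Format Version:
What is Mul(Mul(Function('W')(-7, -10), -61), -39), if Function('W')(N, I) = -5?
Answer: -11895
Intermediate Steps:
Mul(Mul(Function('W')(-7, -10), -61), -39) = Mul(Mul(-5, -61), -39) = Mul(305, -39) = -11895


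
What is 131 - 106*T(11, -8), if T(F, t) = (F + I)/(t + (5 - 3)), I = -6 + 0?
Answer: 658/3 ≈ 219.33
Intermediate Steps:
I = -6
T(F, t) = (-6 + F)/(2 + t) (T(F, t) = (F - 6)/(t + (5 - 3)) = (-6 + F)/(t + 2) = (-6 + F)/(2 + t))
131 - 106*T(11, -8) = 131 - 106*(-6 + 11)/(2 - 8) = 131 - 106*5/(-6) = 131 - (-53)*5/3 = 131 - 106*(-5/6) = 131 + 265/3 = 658/3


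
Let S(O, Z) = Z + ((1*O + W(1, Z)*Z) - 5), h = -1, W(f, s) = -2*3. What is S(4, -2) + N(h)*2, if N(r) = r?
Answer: 7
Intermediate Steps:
W(f, s) = -6
S(O, Z) = -5 + O - 5*Z (S(O, Z) = Z + ((1*O - 6*Z) - 5) = Z + ((O - 6*Z) - 5) = Z + (-5 + O - 6*Z) = -5 + O - 5*Z)
S(4, -2) + N(h)*2 = (-5 + 4 - 5*(-2)) - 1*2 = (-5 + 4 + 10) - 2 = 9 - 2 = 7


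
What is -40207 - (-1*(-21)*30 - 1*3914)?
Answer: -36923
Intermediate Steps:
-40207 - (-1*(-21)*30 - 1*3914) = -40207 - (21*30 - 3914) = -40207 - (630 - 3914) = -40207 - 1*(-3284) = -40207 + 3284 = -36923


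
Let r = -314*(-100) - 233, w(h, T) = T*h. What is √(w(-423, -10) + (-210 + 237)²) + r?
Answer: 31167 + 3*√551 ≈ 31237.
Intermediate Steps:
r = 31167 (r = 31400 - 233 = 31167)
√(w(-423, -10) + (-210 + 237)²) + r = √(-10*(-423) + (-210 + 237)²) + 31167 = √(4230 + 27²) + 31167 = √(4230 + 729) + 31167 = √4959 + 31167 = 3*√551 + 31167 = 31167 + 3*√551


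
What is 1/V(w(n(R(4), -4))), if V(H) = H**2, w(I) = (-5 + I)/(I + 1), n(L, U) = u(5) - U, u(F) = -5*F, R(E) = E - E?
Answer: 100/169 ≈ 0.59172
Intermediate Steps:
R(E) = 0
n(L, U) = -25 - U (n(L, U) = -5*5 - U = -25 - U)
w(I) = (-5 + I)/(1 + I)
1/V(w(n(R(4), -4))) = 1/(((-5 + (-25 - 1*(-4)))/(1 + (-25 - 1*(-4))))**2) = 1/(((-5 + (-25 + 4))/(1 + (-25 + 4)))**2) = 1/(((-5 - 21)/(1 - 21))**2) = 1/((-26/(-20))**2) = 1/((-1/20*(-26))**2) = 1/((13/10)**2) = 1/(169/100) = 100/169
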